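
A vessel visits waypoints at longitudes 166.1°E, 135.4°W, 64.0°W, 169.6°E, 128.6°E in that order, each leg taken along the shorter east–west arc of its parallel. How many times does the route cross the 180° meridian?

Leg 1: +166.1° → -135.4°, shortest Δλ = 58.5° (east) — crosses 180°.
Leg 2: -135.4° → -64.0°, shortest Δλ = 71.4° (east) — does not cross 180°.
Leg 3: -64.0° → +169.6°, shortest Δλ = -126.4° (west) — crosses 180°.
Leg 4: +169.6° → +128.6°, shortest Δλ = -41.0° (west) — does not cross 180°.
Total crossings: 2.

2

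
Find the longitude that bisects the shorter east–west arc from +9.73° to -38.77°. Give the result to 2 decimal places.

-14.52°

Signed shortest Δλ from +9.73° to -38.77° is -48.50°.
Midpoint longitude = +9.73° + (-48.50°)/2 = +9.73° − 24.25° = -14.52°.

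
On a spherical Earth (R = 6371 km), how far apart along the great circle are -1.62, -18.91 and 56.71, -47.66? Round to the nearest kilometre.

Δλ = -47.66 − -18.91 = -28.75°.
Δφ = 56.71 − -1.62 = 58.33°.
a = sin²(Δφ/2) + cos φ₁ · cos φ₂ · sin²(Δλ/2) = 0.271304.
c = 2·atan2(√a, √(1−a)) = 1.09574 rad → d = 6371·c ≈ 6980.94 km.

6981 km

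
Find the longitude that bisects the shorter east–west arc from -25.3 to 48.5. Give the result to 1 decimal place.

Signed shortest Δλ from -25.3° to +48.5° is +73.8°.
Midpoint longitude = -25.3° + (+73.8°)/2 = -25.3° + 36.9° = +11.6°.

+11.6°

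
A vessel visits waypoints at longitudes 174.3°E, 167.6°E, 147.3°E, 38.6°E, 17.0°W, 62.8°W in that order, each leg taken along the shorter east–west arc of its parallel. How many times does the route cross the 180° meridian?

0

Leg 1: +174.3° → +167.6°, shortest Δλ = -6.7° (west) — does not cross 180°.
Leg 2: +167.6° → +147.3°, shortest Δλ = -20.3° (west) — does not cross 180°.
Leg 3: +147.3° → +38.6°, shortest Δλ = -108.7° (west) — does not cross 180°.
Leg 4: +38.6° → -17.0°, shortest Δλ = -55.6° (west) — does not cross 180°.
Leg 5: -17.0° → -62.8°, shortest Δλ = -45.8° (west) — does not cross 180°.
Total crossings: 0.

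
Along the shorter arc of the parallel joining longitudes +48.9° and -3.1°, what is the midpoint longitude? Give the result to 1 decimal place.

Signed shortest Δλ from +48.9° to -3.1° is -52.0°.
Midpoint longitude = +48.9° + (-52.0°)/2 = +48.9° − 26.0° = +22.9°.

+22.9°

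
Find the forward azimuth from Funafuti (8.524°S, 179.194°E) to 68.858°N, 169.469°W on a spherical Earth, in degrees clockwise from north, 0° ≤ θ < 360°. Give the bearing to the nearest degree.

Δλ = -169.469 − 179.194 = -348.663°; wrapped into (−180°, 180°]: 11.337°.
θ = atan2( sin Δλ · cos φ₂ , cos φ₁ · sin φ₂ − sin φ₁ · cos φ₂ · cos Δλ )
  = atan2(0.07090, 0.97481) = 4.160° → normalised to [0°, 360°): 4.160°.

4°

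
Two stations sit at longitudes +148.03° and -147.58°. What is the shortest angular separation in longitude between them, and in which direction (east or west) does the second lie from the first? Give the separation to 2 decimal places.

Raw difference: -147.58 − 148.03 = -295.61°.
Normalise into (−180°, 180°]: -295.61° + 360° = 64.39°.
Positive ⇒ the second point lies to the east; separation 64.39°.

64.39° east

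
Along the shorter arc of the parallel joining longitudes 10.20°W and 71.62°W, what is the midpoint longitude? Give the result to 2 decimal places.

Signed shortest Δλ from -10.20° to -71.62° is -61.42°.
Midpoint longitude = -10.20° + (-61.42°)/2 = -10.20° − 30.71° = -40.91°.

40.91°W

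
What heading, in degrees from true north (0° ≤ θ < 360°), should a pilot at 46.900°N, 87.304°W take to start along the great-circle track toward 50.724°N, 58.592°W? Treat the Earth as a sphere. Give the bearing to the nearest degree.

Δλ = -58.592 − -87.304 = 28.712°.
θ = atan2( sin Δλ · cos φ₂ , cos φ₁ · sin φ₂ − sin φ₁ · cos φ₂ · cos Δλ )
  = atan2(0.30412, 0.12353) = 67.895° → normalised to [0°, 360°): 67.895°.

68°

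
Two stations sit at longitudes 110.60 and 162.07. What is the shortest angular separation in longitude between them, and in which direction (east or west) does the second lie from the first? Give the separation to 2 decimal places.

51.47° east

Raw difference: 162.07 − 110.60 = 51.47°.
Normalise into (−180°, 180°]: 51.47° stays 51.47°.
Positive ⇒ the second point lies to the east; separation 51.47°.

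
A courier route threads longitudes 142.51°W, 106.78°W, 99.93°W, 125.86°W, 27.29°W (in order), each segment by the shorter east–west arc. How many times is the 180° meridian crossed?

Leg 1: -142.51° → -106.78°, shortest Δλ = 35.73° (east) — does not cross 180°.
Leg 2: -106.78° → -99.93°, shortest Δλ = 6.85° (east) — does not cross 180°.
Leg 3: -99.93° → -125.86°, shortest Δλ = -25.93° (west) — does not cross 180°.
Leg 4: -125.86° → -27.29°, shortest Δλ = 98.57° (east) — does not cross 180°.
Total crossings: 0.

0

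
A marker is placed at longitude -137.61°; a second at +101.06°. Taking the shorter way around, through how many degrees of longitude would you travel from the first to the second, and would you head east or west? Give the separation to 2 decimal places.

121.33° west

Raw difference: 101.06 − -137.61 = 238.67°.
Normalise into (−180°, 180°]: 238.67° − 360° = -121.33°.
Negative ⇒ the second point lies to the west; separation 121.33°.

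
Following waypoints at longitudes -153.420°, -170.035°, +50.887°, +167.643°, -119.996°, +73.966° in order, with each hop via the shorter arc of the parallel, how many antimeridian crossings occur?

3

Leg 1: -153.420° → -170.035°, shortest Δλ = -16.615° (west) — does not cross 180°.
Leg 2: -170.035° → +50.887°, shortest Δλ = -139.078° (west) — crosses 180°.
Leg 3: +50.887° → +167.643°, shortest Δλ = 116.756° (east) — does not cross 180°.
Leg 4: +167.643° → -119.996°, shortest Δλ = 72.361° (east) — crosses 180°.
Leg 5: -119.996° → +73.966°, shortest Δλ = -166.038° (west) — crosses 180°.
Total crossings: 3.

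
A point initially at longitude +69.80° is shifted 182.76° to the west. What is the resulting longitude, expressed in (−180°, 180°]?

-112.96°

Start at +69.80°; shift −182.76° → -112.96°.
-112.96° already lies in (−180°, 180°].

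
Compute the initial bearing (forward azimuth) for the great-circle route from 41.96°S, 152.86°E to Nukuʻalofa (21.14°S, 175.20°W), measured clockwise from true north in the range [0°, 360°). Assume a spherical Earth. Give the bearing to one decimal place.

62.1°

Δλ = -175.20 − 152.86 = -328.06°; wrapped into (−180°, 180°]: 31.94°.
θ = atan2( sin Δλ · cos φ₂ , cos φ₁ · sin φ₂ − sin φ₁ · cos φ₂ · cos Δλ )
  = atan2(0.49343, 0.26102) = 62.122° → normalised to [0°, 360°): 62.122°.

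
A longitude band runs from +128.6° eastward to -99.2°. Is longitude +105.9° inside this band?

No

Band width going east from +128.6° to -99.2°: ((-99.2 − 128.6) mod 360) = 132.2°.
Offset of +105.9° east of the west edge: ((105.9 − 128.6) mod 360) = 337.3°.
337.3° > 132.2° ⇒ outside.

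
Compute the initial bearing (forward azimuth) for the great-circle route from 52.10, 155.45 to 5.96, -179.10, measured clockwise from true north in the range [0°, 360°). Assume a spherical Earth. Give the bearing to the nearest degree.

146°

Δλ = -179.10 − 155.45 = -334.55°; wrapped into (−180°, 180°]: 25.45°.
θ = atan2( sin Δλ · cos φ₂ , cos φ₁ · sin φ₂ − sin φ₁ · cos φ₂ · cos Δλ )
  = atan2(0.42740, -0.64488) = 146.465° → normalised to [0°, 360°): 146.465°.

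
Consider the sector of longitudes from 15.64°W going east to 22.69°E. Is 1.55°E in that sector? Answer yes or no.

Band width going east from -15.64° to +22.69°: ((22.69 − -15.64) mod 360) = 38.33°.
Offset of +1.55° east of the west edge: ((1.55 − -15.64) mod 360) = 17.19°.
17.19° ≤ 38.33° ⇒ inside.

Yes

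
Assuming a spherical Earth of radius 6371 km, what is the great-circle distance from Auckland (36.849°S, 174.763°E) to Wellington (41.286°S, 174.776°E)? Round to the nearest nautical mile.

Δλ = 174.776 − 174.763 = 0.013°.
Δφ = -41.286 − -36.849 = -4.437°.
a = sin²(Δφ/2) + cos φ₁ · cos φ₂ · sin²(Δλ/2) = 0.001499.
c = 2·atan2(√a, √(1−a)) = 0.07744 rad → d = 6371·c ≈ 493.37 km ≈ 266.40 nmi.

266 nmi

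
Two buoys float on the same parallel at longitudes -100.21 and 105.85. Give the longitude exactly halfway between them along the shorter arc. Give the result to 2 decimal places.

Signed shortest Δλ from -100.21° to +105.85° is -153.94°.
Midpoint longitude = -100.21° + (-153.94°)/2 = -100.21° − 76.97° = -177.18°.
(The naïve average (-100.21 + +105.85)/2 = 2.82° is on the wrong side of the globe.)

-177.18°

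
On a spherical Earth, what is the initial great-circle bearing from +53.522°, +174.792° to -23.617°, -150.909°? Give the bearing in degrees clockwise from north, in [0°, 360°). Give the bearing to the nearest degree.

149°

Δλ = -150.909 − 174.792 = -325.701°; wrapped into (−180°, 180°]: 34.299°.
θ = atan2( sin Δλ · cos φ₂ , cos φ₁ · sin φ₂ − sin φ₁ · cos φ₂ · cos Δλ )
  = atan2(0.51631, -0.84680) = 148.628° → normalised to [0°, 360°): 148.628°.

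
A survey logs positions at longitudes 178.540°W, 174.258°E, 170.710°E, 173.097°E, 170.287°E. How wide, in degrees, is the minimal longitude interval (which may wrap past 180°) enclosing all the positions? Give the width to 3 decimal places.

11.173°

Sort the longitudes: -178.540°, +170.287°, +170.710°, +173.097°, +174.258°.
Eastward gaps between consecutive values (wrapping around): 348.827°, 0.423°, 2.387°, 1.161°, 7.202°.
Largest gap = 348.827° ⇒ minimal covering band is its complement: 360° − 348.827° = 11.173°.
Band runs from +170.287° eastward to -178.540°, crossing the antimeridian.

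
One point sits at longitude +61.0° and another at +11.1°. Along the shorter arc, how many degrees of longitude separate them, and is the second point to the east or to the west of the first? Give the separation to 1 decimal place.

Raw difference: 11.1 − 61.0 = -49.9°.
Normalise into (−180°, 180°]: -49.9° stays -49.9°.
Negative ⇒ the second point lies to the west; separation 49.9°.

49.9° west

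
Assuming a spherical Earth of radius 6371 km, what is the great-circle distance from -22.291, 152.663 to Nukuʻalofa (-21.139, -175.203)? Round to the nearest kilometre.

3316 km

Δλ = -175.203 − 152.663 = -327.866°; wrapped into (−180°, 180°]: 32.134°.
Δφ = -21.139 − -22.291 = 1.152°.
a = sin²(Δφ/2) + cos φ₁ · cos φ₂ · sin²(Δλ/2) = 0.066205.
c = 2·atan2(√a, √(1−a)) = 0.52046 rad → d = 6371·c ≈ 3315.85 km.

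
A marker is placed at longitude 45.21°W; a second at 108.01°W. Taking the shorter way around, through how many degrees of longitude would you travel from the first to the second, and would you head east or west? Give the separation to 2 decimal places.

62.80° west

Raw difference: -108.01 − -45.21 = -62.8°.
Normalise into (−180°, 180°]: -62.8° stays -62.8°.
Negative ⇒ the second point lies to the west; separation 62.80°.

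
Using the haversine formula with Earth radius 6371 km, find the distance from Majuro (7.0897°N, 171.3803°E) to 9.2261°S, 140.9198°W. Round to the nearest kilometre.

5588 km

Δλ = -140.9198 − 171.3803 = -312.3001°; wrapped into (−180°, 180°]: 47.6999°.
Δφ = -9.2261 − 7.0897 = -16.3158°.
a = sin²(Δφ/2) + cos φ₁ · cos φ₂ · sin²(Δλ/2) = 0.180280.
c = 2·atan2(√a, √(1−a)) = 0.87703 rad → d = 6371·c ≈ 5587.54 km.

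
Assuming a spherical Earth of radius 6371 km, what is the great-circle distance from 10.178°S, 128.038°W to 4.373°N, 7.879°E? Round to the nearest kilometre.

Δλ = 7.879 − -128.038 = 135.917°.
Δφ = 4.373 − -10.178 = 14.551°.
a = sin²(Δφ/2) + cos φ₁ · cos φ₂ · sin²(Δλ/2) = 0.859222.
c = 2·atan2(√a, √(1−a)) = 2.37236 rad → d = 6371·c ≈ 15114.30 km.

15114 km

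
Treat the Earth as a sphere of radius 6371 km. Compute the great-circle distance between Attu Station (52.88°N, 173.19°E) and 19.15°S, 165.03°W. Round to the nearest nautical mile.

4471 nmi

Δλ = -165.03 − 173.19 = -338.22°; wrapped into (−180°, 180°]: 21.78°.
Δφ = -19.15 − 52.88 = -72.03°.
a = sin²(Δφ/2) + cos φ₁ · cos φ₂ · sin²(Δλ/2) = 0.366088.
c = 2·atan2(√a, √(1−a)) = 1.29966 rad → d = 6371·c ≈ 8280.15 km ≈ 4470.93 nmi.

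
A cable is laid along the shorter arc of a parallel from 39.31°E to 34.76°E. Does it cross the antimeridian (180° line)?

No

Signed shortest Δλ = ((34.76 − 39.31 + 180) mod 360) − 180 = -4.55°.
Going west by 4.55° from +39.31° reaches +34.76° without touching 180°.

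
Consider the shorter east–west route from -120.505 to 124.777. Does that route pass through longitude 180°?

Naïve |124.777 − -120.505| = 245.282° > 180°, so the shorter arc goes the other way round — across 180°.
Signed shortest Δλ = ((124.777 − -120.505 + 180) mod 360) − 180 = -114.718°.
Going west by 114.718° from -120.505° passes through 180° before reaching +124.777°.

Yes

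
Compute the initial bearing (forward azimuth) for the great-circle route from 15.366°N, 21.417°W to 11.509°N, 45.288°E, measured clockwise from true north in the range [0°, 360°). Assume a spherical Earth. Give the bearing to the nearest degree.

Δλ = 45.288 − -21.417 = 66.705°.
θ = atan2( sin Δλ · cos φ₂ , cos φ₁ · sin φ₂ − sin φ₁ · cos φ₂ · cos Δλ )
  = atan2(0.90001, 0.08970) = 84.308° → normalised to [0°, 360°): 84.308°.

84°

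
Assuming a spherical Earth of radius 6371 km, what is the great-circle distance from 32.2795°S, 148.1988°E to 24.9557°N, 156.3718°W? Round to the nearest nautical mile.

4677 nmi

Δλ = -156.3718 − 148.1988 = -304.5706°; wrapped into (−180°, 180°]: 55.4294°.
Δφ = 24.9557 − -32.2795 = 57.2352°.
a = sin²(Δφ/2) + cos φ₁ · cos φ₂ · sin²(Δλ/2) = 0.395194.
c = 2·atan2(√a, √(1−a)) = 1.35962 rad → d = 6371·c ≈ 8662.12 km ≈ 4677.17 nmi.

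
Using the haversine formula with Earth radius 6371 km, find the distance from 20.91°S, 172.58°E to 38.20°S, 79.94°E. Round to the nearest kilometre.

Δλ = 79.94 − 172.58 = -92.64°.
Δφ = -38.20 − -20.91 = -17.29°.
a = sin²(Δφ/2) + cos φ₁ · cos φ₂ · sin²(Δλ/2) = 0.406551.
c = 2·atan2(√a, √(1−a)) = 1.38279 rad → d = 6371·c ≈ 8809.78 km.

8810 km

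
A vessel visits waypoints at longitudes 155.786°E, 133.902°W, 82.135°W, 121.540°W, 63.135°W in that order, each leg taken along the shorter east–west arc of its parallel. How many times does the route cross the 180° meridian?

Leg 1: +155.786° → -133.902°, shortest Δλ = 70.312° (east) — crosses 180°.
Leg 2: -133.902° → -82.135°, shortest Δλ = 51.767° (east) — does not cross 180°.
Leg 3: -82.135° → -121.540°, shortest Δλ = -39.405° (west) — does not cross 180°.
Leg 4: -121.540° → -63.135°, shortest Δλ = 58.405° (east) — does not cross 180°.
Total crossings: 1.

1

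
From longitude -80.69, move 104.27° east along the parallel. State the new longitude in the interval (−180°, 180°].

+23.58°

Start at -80.69°; shift +104.27° → +23.58°.
+23.58° already lies in (−180°, 180°].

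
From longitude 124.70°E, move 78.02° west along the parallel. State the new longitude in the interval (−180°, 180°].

46.68°E

Start at +124.70°; shift −78.02° → +46.68°.
+46.68° already lies in (−180°, 180°].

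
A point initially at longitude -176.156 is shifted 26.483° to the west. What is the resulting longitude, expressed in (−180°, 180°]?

Start at -176.156°; shift −26.483° → -202.639°.
-202.639° lies outside (−180°, 180°]; add 360° → +157.361°.

+157.361°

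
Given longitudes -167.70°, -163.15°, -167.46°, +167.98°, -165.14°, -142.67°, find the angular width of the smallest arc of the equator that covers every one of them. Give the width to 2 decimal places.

Sort the longitudes: -167.70°, -167.46°, -165.14°, -163.15°, -142.67°, +167.98°.
Eastward gaps between consecutive values (wrapping around): 0.24°, 2.32°, 1.99°, 20.48°, 310.65°, 24.32°.
Largest gap = 310.65° ⇒ minimal covering band is its complement: 360° − 310.65° = 49.35°.
Band runs from +167.98° eastward to -142.67°, crossing the antimeridian.

49.35°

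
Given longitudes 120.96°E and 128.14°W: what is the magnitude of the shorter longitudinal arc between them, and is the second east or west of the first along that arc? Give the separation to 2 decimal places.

Raw difference: -128.14 − 120.96 = -249.1°.
Normalise into (−180°, 180°]: -249.1° + 360° = 110.9°.
Positive ⇒ the second point lies to the east; separation 110.90°.

110.90° east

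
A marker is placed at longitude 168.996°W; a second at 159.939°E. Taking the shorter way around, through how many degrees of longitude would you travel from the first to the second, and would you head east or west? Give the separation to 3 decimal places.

Raw difference: 159.939 − -168.996 = 328.935°.
Normalise into (−180°, 180°]: 328.935° − 360° = -31.065°.
Negative ⇒ the second point lies to the west; separation 31.065°.

31.065° west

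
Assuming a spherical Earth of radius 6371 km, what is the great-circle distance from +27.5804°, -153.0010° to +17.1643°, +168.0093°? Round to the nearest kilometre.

4154 km

Δλ = 168.0093 − -153.0010 = 321.0103°; wrapped into (−180°, 180°]: -38.9897°.
Δφ = 17.1643 − 27.5804 = -10.4161°.
a = sin²(Δφ/2) + cos φ₁ · cos φ₂ · sin²(Δλ/2) = 0.102558.
c = 2·atan2(√a, √(1−a)) = 0.65198 rad → d = 6371·c ≈ 4153.76 km.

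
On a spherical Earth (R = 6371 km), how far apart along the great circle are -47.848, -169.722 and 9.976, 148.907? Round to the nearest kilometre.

Δλ = 148.907 − -169.722 = 318.629°; wrapped into (−180°, 180°]: -41.371°.
Δφ = 9.976 − -47.848 = 57.824°.
a = sin²(Δφ/2) + cos φ₁ · cos φ₂ · sin²(Δλ/2) = 0.316211.
c = 2·atan2(√a, √(1−a)) = 1.19439 rad → d = 6371·c ≈ 7609.48 km.

7609 km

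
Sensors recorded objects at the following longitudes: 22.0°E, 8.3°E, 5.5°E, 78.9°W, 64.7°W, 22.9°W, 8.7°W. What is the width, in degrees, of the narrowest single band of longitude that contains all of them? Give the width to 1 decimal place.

100.9°

Sort the longitudes: -78.9°, -64.7°, -22.9°, -8.7°, +5.5°, +8.3°, +22.0°.
Eastward gaps between consecutive values (wrapping around): 14.2°, 41.8°, 14.2°, 14.2°, 2.8°, 13.7°, 259.1°.
Largest gap = 259.1° ⇒ minimal covering band is its complement: 360° − 259.1° = 100.9°.
Band runs from -78.9° eastward to +22.0°.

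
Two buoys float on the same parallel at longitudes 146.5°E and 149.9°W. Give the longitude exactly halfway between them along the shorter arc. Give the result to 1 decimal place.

Signed shortest Δλ from +146.5° to -149.9° is +63.6°.
Midpoint longitude = +146.5° + (+63.6°)/2 = +146.5° + 31.8° = +178.3°.
(The naïve average (+146.5 + -149.9)/2 = -1.7° is on the wrong side of the globe.)

178.3°E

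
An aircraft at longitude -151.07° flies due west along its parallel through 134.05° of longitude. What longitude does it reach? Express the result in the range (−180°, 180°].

Start at -151.07°; shift −134.05° → -285.12°.
-285.12° lies outside (−180°, 180°]; add 360° → +74.88°.

+74.88°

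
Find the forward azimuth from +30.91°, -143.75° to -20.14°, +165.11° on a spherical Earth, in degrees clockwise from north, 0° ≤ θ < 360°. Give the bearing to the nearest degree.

231°

Δλ = 165.11 − -143.75 = 308.86°; wrapped into (−180°, 180°]: -51.14°.
θ = atan2( sin Δλ · cos φ₂ , cos φ₁ · sin φ₂ − sin φ₁ · cos φ₂ · cos Δλ )
  = atan2(-0.73107, -0.59801) = -129.283° → normalised to [0°, 360°): 230.717°.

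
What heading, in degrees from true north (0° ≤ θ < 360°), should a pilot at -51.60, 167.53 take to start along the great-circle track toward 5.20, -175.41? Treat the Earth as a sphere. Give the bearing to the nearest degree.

20°

Δλ = -175.41 − 167.53 = -342.94°; wrapped into (−180°, 180°]: 17.06°.
θ = atan2( sin Δλ · cos φ₂ , cos φ₁ · sin φ₂ − sin φ₁ · cos φ₂ · cos Δλ )
  = atan2(0.29217, 0.80242) = 20.007° → normalised to [0°, 360°): 20.007°.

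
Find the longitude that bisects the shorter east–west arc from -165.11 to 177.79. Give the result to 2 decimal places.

Signed shortest Δλ from -165.11° to +177.79° is -17.10°.
Midpoint longitude = -165.11° + (-17.10°)/2 = -165.11° − 8.55° = -173.66°.
(The naïve average (-165.11 + +177.79)/2 = 6.34° is on the wrong side of the globe.)

-173.66°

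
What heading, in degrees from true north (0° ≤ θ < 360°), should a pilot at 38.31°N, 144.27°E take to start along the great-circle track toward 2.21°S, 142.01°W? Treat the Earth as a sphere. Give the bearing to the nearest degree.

102°

Δλ = -142.01 − 144.27 = -286.28°; wrapped into (−180°, 180°]: 73.72°.
θ = atan2( sin Δλ · cos φ₂ , cos φ₁ · sin φ₂ − sin φ₁ · cos φ₂ · cos Δλ )
  = atan2(0.95919, -0.20391) = 102.002° → normalised to [0°, 360°): 102.002°.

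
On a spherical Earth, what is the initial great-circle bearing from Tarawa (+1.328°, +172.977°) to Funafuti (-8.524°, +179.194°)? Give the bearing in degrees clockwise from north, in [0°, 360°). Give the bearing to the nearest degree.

148°

Δλ = 179.194 − 172.977 = 6.217°.
θ = atan2( sin Δλ · cos φ₂ , cos φ₁ · sin φ₂ − sin φ₁ · cos φ₂ · cos Δλ )
  = atan2(0.10710, -0.17097) = 147.936° → normalised to [0°, 360°): 147.936°.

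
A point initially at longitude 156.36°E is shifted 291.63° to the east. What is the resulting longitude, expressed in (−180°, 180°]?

Start at +156.36°; shift +291.63° → +447.99°.
+447.99° lies outside (−180°, 180°]; subtract 360° → +87.99°.

87.99°E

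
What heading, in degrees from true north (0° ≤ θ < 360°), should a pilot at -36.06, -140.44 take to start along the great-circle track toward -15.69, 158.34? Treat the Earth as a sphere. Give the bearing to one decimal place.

273.7°

Δλ = 158.34 − -140.44 = 298.78°; wrapped into (−180°, 180°]: -61.22°.
θ = atan2( sin Δλ · cos φ₂ , cos φ₁ · sin φ₂ − sin φ₁ · cos φ₂ · cos Δλ )
  = atan2(-0.84382, 0.05422) = -86.324° → normalised to [0°, 360°): 273.676°.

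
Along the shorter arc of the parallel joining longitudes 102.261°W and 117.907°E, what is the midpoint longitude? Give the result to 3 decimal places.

172.177°W

Signed shortest Δλ from -102.261° to +117.907° is -139.832°.
Midpoint longitude = -102.261° + (-139.832°)/2 = -102.261° − 69.916° = -172.177°.
(The naïve average (-102.261 + +117.907)/2 = 7.823° is on the wrong side of the globe.)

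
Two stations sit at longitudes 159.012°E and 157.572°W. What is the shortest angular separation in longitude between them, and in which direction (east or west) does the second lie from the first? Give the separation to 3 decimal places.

43.416° east

Raw difference: -157.572 − 159.012 = -316.584°.
Normalise into (−180°, 180°]: -316.584° + 360° = 43.416°.
Positive ⇒ the second point lies to the east; separation 43.416°.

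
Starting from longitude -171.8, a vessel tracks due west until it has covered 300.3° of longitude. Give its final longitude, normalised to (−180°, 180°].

-112.1°

Start at -171.8°; shift −300.3° → -472.1°.
-472.1° lies outside (−180°, 180°]; add 360° → -112.1°.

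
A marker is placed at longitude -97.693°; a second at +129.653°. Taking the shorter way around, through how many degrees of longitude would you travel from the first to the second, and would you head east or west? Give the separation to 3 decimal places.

Raw difference: 129.653 − -97.693 = 227.346°.
Normalise into (−180°, 180°]: 227.346° − 360° = -132.654°.
Negative ⇒ the second point lies to the west; separation 132.654°.

132.654° west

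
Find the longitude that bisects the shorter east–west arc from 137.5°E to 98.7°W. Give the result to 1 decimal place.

160.6°W

Signed shortest Δλ from +137.5° to -98.7° is +123.8°.
Midpoint longitude = +137.5° + (+123.8°)/2 = +137.5° + 61.9° = +199.4°.
Normalise into (−180°, 180°]: -160.6°.
(The naïve average (+137.5 + -98.7)/2 = 19.4° is on the wrong side of the globe.)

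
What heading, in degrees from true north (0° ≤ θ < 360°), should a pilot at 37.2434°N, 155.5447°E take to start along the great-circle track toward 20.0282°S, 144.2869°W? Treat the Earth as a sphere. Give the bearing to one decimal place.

124.3°

Δλ = -144.2869 − 155.5447 = -299.8316°; wrapped into (−180°, 180°]: 60.1684°.
θ = atan2( sin Δλ · cos φ₂ , cos φ₁ · sin φ₂ − sin φ₁ · cos φ₂ · cos Δλ )
  = atan2(0.81503, -0.55549) = 124.277° → normalised to [0°, 360°): 124.277°.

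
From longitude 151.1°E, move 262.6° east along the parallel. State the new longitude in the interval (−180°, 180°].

Start at +151.1°; shift +262.6° → +413.7°.
+413.7° lies outside (−180°, 180°]; subtract 360° → +53.7°.

53.7°E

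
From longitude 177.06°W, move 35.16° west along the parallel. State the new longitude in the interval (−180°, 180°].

Start at -177.06°; shift −35.16° → -212.22°.
-212.22° lies outside (−180°, 180°]; add 360° → +147.78°.

147.78°E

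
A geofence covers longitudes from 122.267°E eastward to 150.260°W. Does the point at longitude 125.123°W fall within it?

No

Band width going east from +122.267° to -150.260°: ((-150.260 − 122.267) mod 360) = 87.473°.
Offset of -125.123° east of the west edge: ((-125.123 − 122.267) mod 360) = 112.610°.
112.610° > 87.473° ⇒ outside.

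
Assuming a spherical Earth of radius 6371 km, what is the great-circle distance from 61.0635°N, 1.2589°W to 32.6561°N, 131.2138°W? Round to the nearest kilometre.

8655 km

Δλ = -131.2138 − -1.2589 = -129.9549°.
Δφ = 32.6561 − 61.0635 = -28.4074°.
a = sin²(Δφ/2) + cos φ₁ · cos φ₂ · sin²(Δλ/2) = 0.394684.
c = 2·atan2(√a, √(1−a)) = 1.35857 rad → d = 6371·c ≈ 8655.48 km.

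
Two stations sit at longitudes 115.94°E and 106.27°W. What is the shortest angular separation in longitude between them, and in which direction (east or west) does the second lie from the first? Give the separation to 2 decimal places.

Raw difference: -106.27 − 115.94 = -222.21°.
Normalise into (−180°, 180°]: -222.21° + 360° = 137.79°.
Positive ⇒ the second point lies to the east; separation 137.79°.

137.79° east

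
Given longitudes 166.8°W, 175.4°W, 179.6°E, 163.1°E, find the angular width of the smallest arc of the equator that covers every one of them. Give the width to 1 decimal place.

30.1°

Sort the longitudes: -175.4°, -166.8°, +163.1°, +179.6°.
Eastward gaps between consecutive values (wrapping around): 8.6°, 329.9°, 16.5°, 5.0°.
Largest gap = 329.9° ⇒ minimal covering band is its complement: 360° − 329.9° = 30.1°.
Band runs from +163.1° eastward to -166.8°, crossing the antimeridian.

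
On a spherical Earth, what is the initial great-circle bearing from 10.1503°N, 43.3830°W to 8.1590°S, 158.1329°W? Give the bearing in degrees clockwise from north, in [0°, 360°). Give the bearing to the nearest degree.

266°

Δλ = -158.1329 − -43.3830 = -114.7499°.
θ = atan2( sin Δλ · cos φ₂ , cos φ₁ · sin φ₂ − sin φ₁ · cos φ₂ · cos Δλ )
  = atan2(-0.89895, -0.06667) = -94.241° → normalised to [0°, 360°): 265.759°.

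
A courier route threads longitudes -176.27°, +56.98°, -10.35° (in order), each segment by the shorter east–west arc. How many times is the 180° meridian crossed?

1

Leg 1: -176.27° → +56.98°, shortest Δλ = -126.75° (west) — crosses 180°.
Leg 2: +56.98° → -10.35°, shortest Δλ = -67.33° (west) — does not cross 180°.
Total crossings: 1.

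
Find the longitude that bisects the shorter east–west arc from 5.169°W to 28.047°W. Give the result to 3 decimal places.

16.608°W

Signed shortest Δλ from -5.169° to -28.047° is -22.878°.
Midpoint longitude = -5.169° + (-22.878°)/2 = -5.169° − 11.439° = -16.608°.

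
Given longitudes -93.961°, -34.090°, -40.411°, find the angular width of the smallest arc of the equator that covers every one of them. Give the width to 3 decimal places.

Sort the longitudes: -93.961°, -40.411°, -34.090°.
Eastward gaps between consecutive values (wrapping around): 53.550°, 6.321°, 300.129°.
Largest gap = 300.129° ⇒ minimal covering band is its complement: 360° − 300.129° = 59.871°.
Band runs from -93.961° eastward to -34.090°.

59.871°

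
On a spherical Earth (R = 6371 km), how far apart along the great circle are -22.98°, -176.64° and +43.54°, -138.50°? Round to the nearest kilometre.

8359 km

Δλ = -138.50 − -176.64 = 38.14°.
Δφ = 43.54 − -22.98 = 66.52°.
a = sin²(Δφ/2) + cos φ₁ · cos φ₂ · sin²(Δλ/2) = 0.372026.
c = 2·atan2(√a, √(1−a)) = 1.31197 rad → d = 6371·c ≈ 8358.54 km.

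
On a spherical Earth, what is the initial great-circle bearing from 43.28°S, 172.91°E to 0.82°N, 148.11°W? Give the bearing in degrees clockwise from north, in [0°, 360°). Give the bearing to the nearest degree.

49°

Δλ = -148.11 − 172.91 = -321.02°; wrapped into (−180°, 180°]: 38.98°.
θ = atan2( sin Δλ · cos φ₂ , cos φ₁ · sin φ₂ − sin φ₁ · cos φ₂ · cos Δλ )
  = atan2(0.62898, 0.54330) = 49.181° → normalised to [0°, 360°): 49.181°.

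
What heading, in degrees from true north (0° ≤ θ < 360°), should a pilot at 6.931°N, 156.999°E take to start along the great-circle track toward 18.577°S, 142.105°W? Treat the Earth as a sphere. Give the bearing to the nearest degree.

Δλ = -142.105 − 156.999 = -299.104°; wrapped into (−180°, 180°]: 60.896°.
θ = atan2( sin Δλ · cos φ₂ , cos φ₁ · sin φ₂ − sin φ₁ · cos φ₂ · cos Δλ )
  = atan2(0.82821, -0.37189) = 114.181° → normalised to [0°, 360°): 114.181°.

114°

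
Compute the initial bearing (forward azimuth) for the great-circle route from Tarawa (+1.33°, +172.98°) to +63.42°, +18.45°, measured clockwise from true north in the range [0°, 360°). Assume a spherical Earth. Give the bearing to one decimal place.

348.0°

Δλ = 18.45 − 172.98 = -154.53°.
θ = atan2( sin Δλ · cos φ₂ , cos φ₁ · sin φ₂ − sin φ₁ · cos φ₂ · cos Δλ )
  = atan2(-0.19242, 0.90345) = -12.023° → normalised to [0°, 360°): 347.977°.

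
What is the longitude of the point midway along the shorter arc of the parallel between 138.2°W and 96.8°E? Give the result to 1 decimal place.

159.3°E

Signed shortest Δλ from -138.2° to +96.8° is -125.0°.
Midpoint longitude = -138.2° + (-125.0°)/2 = -138.2° − 62.5° = -200.7°.
Normalise into (−180°, 180°]: +159.3°.
(The naïve average (-138.2 + +96.8)/2 = -20.7° is on the wrong side of the globe.)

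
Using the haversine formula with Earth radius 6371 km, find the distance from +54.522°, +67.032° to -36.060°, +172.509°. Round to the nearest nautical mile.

7637 nmi

Δλ = 172.509 − 67.032 = 105.477°.
Δφ = -36.060 − 54.522 = -90.582°.
a = sin²(Δφ/2) + cos φ₁ · cos φ₂ · sin²(Δλ/2) = 0.802275.
c = 2·atan2(√a, √(1−a)) = 2.22000 rad → d = 6371·c ≈ 14143.60 km ≈ 7636.93 nmi.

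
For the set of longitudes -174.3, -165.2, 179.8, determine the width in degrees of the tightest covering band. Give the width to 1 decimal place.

Sort the longitudes: -174.3°, -165.2°, +179.8°.
Eastward gaps between consecutive values (wrapping around): 9.1°, 345.0°, 5.9°.
Largest gap = 345.0° ⇒ minimal covering band is its complement: 360° − 345.0° = 15.0°.
Band runs from +179.8° eastward to -165.2°, crossing the antimeridian.

15.0°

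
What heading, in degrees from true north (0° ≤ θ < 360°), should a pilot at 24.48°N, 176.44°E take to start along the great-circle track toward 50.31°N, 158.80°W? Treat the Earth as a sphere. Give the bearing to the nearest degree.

Δλ = -158.80 − 176.44 = -335.24°; wrapped into (−180°, 180°]: 24.76°.
θ = atan2( sin Δλ · cos φ₂ , cos φ₁ · sin φ₂ − sin φ₁ · cos φ₂ · cos Δλ )
  = atan2(0.26747, 0.46003) = 30.175° → normalised to [0°, 360°): 30.175°.

30°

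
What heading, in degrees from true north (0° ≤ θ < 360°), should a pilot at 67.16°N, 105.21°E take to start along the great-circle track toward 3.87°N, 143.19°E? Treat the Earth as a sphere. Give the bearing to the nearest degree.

139°

Δλ = 143.19 − 105.21 = 37.98°.
θ = atan2( sin Δλ · cos φ₂ , cos φ₁ · sin φ₂ − sin φ₁ · cos φ₂ · cos Δλ )
  = atan2(0.61398, -0.69857) = 138.687° → normalised to [0°, 360°): 138.687°.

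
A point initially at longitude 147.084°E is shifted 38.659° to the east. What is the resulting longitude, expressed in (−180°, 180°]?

Start at +147.084°; shift +38.659° → +185.743°.
+185.743° lies outside (−180°, 180°]; subtract 360° → -174.257°.

174.257°W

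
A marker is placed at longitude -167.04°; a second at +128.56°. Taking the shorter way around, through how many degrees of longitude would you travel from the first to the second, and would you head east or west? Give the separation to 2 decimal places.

64.40° west

Raw difference: 128.56 − -167.04 = 295.6°.
Normalise into (−180°, 180°]: 295.6° − 360° = -64.4°.
Negative ⇒ the second point lies to the west; separation 64.40°.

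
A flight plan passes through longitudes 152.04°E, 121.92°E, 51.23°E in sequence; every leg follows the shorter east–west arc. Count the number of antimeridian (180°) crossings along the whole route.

Leg 1: +152.04° → +121.92°, shortest Δλ = -30.12° (west) — does not cross 180°.
Leg 2: +121.92° → +51.23°, shortest Δλ = -70.69° (west) — does not cross 180°.
Total crossings: 0.

0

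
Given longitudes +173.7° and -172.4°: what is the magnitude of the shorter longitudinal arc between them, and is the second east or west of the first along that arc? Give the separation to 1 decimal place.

13.9° east

Raw difference: -172.4 − 173.7 = -346.1°.
Normalise into (−180°, 180°]: -346.1° + 360° = 13.9°.
Positive ⇒ the second point lies to the east; separation 13.9°.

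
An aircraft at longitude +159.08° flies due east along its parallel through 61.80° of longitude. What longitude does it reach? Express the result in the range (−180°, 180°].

-139.12°

Start at +159.08°; shift +61.80° → +220.88°.
+220.88° lies outside (−180°, 180°]; subtract 360° → -139.12°.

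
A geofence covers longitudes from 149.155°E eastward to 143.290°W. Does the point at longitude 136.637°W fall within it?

Band width going east from +149.155° to -143.290°: ((-143.290 − 149.155) mod 360) = 67.555°.
Offset of -136.637° east of the west edge: ((-136.637 − 149.155) mod 360) = 74.208°.
74.208° > 67.555° ⇒ outside.

No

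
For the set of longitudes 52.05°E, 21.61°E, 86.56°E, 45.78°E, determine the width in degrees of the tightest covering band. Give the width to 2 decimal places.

64.95°

Sort the longitudes: +21.61°, +45.78°, +52.05°, +86.56°.
Eastward gaps between consecutive values (wrapping around): 24.17°, 6.27°, 34.51°, 295.05°.
Largest gap = 295.05° ⇒ minimal covering band is its complement: 360° − 295.05° = 64.95°.
Band runs from +21.61° eastward to +86.56°.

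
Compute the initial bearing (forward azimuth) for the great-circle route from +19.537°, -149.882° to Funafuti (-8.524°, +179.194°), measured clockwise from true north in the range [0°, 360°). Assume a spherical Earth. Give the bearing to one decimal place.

Δλ = 179.194 − -149.882 = 329.076°; wrapped into (−180°, 180°]: -30.924°.
θ = atan2( sin Δλ · cos φ₂ , cos φ₁ · sin φ₂ − sin φ₁ · cos φ₂ · cos Δλ )
  = atan2(-0.50822, -0.42340) = -129.798° → normalised to [0°, 360°): 230.202°.

230.2°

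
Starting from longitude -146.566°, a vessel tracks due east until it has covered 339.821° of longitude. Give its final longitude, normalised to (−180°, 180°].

-166.745°

Start at -146.566°; shift +339.821° → +193.255°.
+193.255° lies outside (−180°, 180°]; subtract 360° → -166.745°.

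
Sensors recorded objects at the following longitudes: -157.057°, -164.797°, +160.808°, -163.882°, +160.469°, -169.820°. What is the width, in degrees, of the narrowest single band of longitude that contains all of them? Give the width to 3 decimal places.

42.474°

Sort the longitudes: -169.820°, -164.797°, -163.882°, -157.057°, +160.469°, +160.808°.
Eastward gaps between consecutive values (wrapping around): 5.023°, 0.915°, 6.825°, 317.526°, 0.339°, 29.372°.
Largest gap = 317.526° ⇒ minimal covering band is its complement: 360° − 317.526° = 42.474°.
Band runs from +160.469° eastward to -157.057°, crossing the antimeridian.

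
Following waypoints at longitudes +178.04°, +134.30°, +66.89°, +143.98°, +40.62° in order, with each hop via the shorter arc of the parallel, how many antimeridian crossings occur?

0

Leg 1: +178.04° → +134.30°, shortest Δλ = -43.74° (west) — does not cross 180°.
Leg 2: +134.30° → +66.89°, shortest Δλ = -67.41° (west) — does not cross 180°.
Leg 3: +66.89° → +143.98°, shortest Δλ = 77.09° (east) — does not cross 180°.
Leg 4: +143.98° → +40.62°, shortest Δλ = -103.36° (west) — does not cross 180°.
Total crossings: 0.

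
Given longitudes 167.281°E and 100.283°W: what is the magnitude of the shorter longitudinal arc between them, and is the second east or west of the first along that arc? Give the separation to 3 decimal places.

92.436° east

Raw difference: -100.283 − 167.281 = -267.564°.
Normalise into (−180°, 180°]: -267.564° + 360° = 92.436°.
Positive ⇒ the second point lies to the east; separation 92.436°.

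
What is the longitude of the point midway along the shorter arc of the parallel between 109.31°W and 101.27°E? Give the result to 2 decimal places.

Signed shortest Δλ from -109.31° to +101.27° is -149.42°.
Midpoint longitude = -109.31° + (-149.42°)/2 = -109.31° − 74.71° = -184.02°.
Normalise into (−180°, 180°]: +175.98°.
(The naïve average (-109.31 + +101.27)/2 = -4.02° is on the wrong side of the globe.)

175.98°E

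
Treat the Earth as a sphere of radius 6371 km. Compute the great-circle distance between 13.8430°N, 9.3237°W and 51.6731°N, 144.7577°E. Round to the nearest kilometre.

12312 km

Δλ = 144.7577 − -9.3237 = 154.0814°.
Δφ = 51.6731 − 13.8430 = 37.8301°.
a = sin²(Δφ/2) + cos φ₁ · cos φ₂ · sin²(Δλ/2) = 0.676936.
c = 2·atan2(√a, √(1−a)) = 1.93250 rad → d = 6371·c ≈ 12311.99 km.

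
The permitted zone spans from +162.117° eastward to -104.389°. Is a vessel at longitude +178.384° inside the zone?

Band width going east from +162.117° to -104.389°: ((-104.389 − 162.117) mod 360) = 93.494°.
Offset of +178.384° east of the west edge: ((178.384 − 162.117) mod 360) = 16.267°.
16.267° ≤ 93.494° ⇒ inside.

Yes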